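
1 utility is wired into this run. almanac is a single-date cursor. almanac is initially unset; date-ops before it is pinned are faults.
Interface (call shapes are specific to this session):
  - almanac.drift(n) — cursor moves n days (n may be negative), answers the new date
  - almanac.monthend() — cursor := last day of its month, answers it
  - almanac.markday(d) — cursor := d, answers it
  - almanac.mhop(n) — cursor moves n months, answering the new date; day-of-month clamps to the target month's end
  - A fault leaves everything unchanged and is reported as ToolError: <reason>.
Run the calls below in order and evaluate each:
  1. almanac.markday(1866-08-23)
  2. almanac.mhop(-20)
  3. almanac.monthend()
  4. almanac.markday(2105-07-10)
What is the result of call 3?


Step: almanac.markday[d=1866-08-23]
Result: 1866-08-23
Step: almanac.mhop[n=-20]
Result: 1864-12-23
Step: almanac.monthend[]
Result: 1864-12-31
Step: almanac.markday[d=2105-07-10]
Result: 2105-07-10

Answer: 1864-12-31


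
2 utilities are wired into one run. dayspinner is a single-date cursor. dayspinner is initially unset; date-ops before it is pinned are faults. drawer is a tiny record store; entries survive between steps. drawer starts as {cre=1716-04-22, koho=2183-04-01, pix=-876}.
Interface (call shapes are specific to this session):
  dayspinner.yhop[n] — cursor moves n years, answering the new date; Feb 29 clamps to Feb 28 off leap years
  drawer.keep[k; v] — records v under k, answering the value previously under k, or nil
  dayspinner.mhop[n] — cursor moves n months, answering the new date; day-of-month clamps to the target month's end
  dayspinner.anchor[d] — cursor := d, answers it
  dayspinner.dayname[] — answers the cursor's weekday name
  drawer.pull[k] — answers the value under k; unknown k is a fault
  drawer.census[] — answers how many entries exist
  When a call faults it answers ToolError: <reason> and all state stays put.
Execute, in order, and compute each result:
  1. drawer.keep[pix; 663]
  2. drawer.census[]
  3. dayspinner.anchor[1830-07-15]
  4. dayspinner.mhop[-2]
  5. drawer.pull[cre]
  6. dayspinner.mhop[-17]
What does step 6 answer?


·→ drawer.keep(pix, 663)
·← -876
·→ drawer.census()
·← 3
·→ dayspinner.anchor(1830-07-15)
·← 1830-07-15
·→ dayspinner.mhop(-2)
·← 1830-05-15
·→ drawer.pull(cre)
·← 1716-04-22
·→ dayspinner.mhop(-17)
·← 1828-12-15

Answer: 1828-12-15


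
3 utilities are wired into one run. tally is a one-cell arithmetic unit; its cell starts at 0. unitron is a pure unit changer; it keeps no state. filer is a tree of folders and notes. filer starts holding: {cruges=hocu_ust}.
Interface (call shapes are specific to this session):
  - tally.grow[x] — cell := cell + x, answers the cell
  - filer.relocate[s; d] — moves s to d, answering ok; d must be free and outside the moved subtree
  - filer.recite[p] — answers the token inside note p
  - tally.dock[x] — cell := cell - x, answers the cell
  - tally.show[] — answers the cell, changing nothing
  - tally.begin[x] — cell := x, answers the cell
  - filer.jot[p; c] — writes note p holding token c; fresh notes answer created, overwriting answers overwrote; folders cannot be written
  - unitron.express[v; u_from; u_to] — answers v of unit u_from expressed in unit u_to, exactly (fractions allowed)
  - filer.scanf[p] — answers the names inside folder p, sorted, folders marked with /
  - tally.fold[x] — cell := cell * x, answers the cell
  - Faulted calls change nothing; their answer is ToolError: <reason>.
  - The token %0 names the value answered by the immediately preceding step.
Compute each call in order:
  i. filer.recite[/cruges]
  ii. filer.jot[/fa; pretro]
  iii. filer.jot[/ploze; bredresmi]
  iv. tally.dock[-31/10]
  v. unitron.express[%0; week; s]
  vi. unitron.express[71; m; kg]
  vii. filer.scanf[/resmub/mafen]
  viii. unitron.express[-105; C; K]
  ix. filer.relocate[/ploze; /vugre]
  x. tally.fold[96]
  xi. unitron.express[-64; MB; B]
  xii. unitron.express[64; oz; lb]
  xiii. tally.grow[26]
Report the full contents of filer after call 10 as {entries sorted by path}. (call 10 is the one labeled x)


Answer: {cruges=hocu_ust, fa=pretro, vugre=bredresmi}

Derivation:
→ filer.recite(p='/cruges')
← hocu_ust
→ filer.jot(p='/fa', c='pretro')
← created
→ filer.jot(p='/ploze', c='bredresmi')
← created
→ tally.dock(x='-31/10')
← 31/10
→ unitron.express(v='%0', u_from='week', u_to='s')
← 1874880
→ unitron.express(v='71', u_from='m', u_to='kg')
← ToolError: incompatible units
→ filer.scanf(p='/resmub/mafen')
← ToolError: not found
→ unitron.express(v='-105', u_from='C', u_to='K')
← 3363/20
→ filer.relocate(s='/ploze', d='/vugre')
← ok
→ tally.fold(x='96')
← 1488/5
→ unitron.express(v='-64', u_from='MB', u_to='B')
← -64000000
→ unitron.express(v='64', u_from='oz', u_to='lb')
← 4
→ tally.grow(x='26')
← 1618/5


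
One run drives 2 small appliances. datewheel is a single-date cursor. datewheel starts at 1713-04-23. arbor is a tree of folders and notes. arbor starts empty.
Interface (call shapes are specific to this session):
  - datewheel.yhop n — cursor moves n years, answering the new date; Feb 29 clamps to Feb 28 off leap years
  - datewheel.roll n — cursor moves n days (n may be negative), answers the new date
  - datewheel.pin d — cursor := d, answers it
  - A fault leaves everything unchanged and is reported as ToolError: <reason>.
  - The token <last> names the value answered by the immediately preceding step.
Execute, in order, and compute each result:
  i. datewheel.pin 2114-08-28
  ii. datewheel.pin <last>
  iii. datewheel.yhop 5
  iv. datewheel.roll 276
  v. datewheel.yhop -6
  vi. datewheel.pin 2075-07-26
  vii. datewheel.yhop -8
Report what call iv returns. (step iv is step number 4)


Answer: 2120-05-30

Derivation:
CALL datewheel.pin[d: 2114-08-28]
RET  2114-08-28
CALL datewheel.pin[d: <last>]
RET  2114-08-28
CALL datewheel.yhop[n: 5]
RET  2119-08-28
CALL datewheel.roll[n: 276]
RET  2120-05-30
CALL datewheel.yhop[n: -6]
RET  2114-05-30
CALL datewheel.pin[d: 2075-07-26]
RET  2075-07-26
CALL datewheel.yhop[n: -8]
RET  2067-07-26


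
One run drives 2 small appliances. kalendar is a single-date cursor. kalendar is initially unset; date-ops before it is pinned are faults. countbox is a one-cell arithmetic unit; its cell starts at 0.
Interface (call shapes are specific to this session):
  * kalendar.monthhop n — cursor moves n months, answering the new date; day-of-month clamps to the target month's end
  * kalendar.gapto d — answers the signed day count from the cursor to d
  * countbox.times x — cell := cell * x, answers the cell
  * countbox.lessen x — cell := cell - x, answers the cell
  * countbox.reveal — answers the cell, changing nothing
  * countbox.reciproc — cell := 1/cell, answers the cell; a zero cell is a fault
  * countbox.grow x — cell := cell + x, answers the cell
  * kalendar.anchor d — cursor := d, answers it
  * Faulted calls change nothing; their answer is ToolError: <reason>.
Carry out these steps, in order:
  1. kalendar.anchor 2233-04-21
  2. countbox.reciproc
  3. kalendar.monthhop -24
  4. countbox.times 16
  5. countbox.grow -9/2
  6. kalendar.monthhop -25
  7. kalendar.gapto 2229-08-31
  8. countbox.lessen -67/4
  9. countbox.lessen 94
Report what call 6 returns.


Answer: 2229-03-21

Derivation:
→ kalendar.anchor(d: 2233-04-21)
← 2233-04-21
→ countbox.reciproc()
← ToolError: reciprocal of zero
→ kalendar.monthhop(n: -24)
← 2231-04-21
→ countbox.times(x: 16)
← 0
→ countbox.grow(x: -9/2)
← -9/2
→ kalendar.monthhop(n: -25)
← 2229-03-21
→ kalendar.gapto(d: 2229-08-31)
← 163
→ countbox.lessen(x: -67/4)
← 49/4
→ countbox.lessen(x: 94)
← -327/4


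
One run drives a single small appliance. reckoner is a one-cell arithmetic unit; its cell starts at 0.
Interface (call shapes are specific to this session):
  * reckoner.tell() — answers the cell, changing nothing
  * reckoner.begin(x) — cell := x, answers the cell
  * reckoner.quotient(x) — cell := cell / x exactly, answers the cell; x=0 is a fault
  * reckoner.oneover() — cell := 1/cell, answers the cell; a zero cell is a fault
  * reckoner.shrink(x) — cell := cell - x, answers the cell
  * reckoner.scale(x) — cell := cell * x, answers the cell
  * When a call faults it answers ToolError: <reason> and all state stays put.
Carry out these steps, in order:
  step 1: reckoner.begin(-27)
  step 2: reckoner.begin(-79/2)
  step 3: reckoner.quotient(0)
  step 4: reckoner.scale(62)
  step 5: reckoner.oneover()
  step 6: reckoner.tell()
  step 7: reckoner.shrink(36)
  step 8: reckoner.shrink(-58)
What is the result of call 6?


Answer: -1/2449

Derivation:
Step: begin[x: -27]
Result: -27
Step: begin[x: -79/2]
Result: -79/2
Step: quotient[x: 0]
Result: ToolError: division by zero
Step: scale[x: 62]
Result: -2449
Step: oneover[]
Result: -1/2449
Step: tell[]
Result: -1/2449
Step: shrink[x: 36]
Result: -88165/2449
Step: shrink[x: -58]
Result: 53877/2449


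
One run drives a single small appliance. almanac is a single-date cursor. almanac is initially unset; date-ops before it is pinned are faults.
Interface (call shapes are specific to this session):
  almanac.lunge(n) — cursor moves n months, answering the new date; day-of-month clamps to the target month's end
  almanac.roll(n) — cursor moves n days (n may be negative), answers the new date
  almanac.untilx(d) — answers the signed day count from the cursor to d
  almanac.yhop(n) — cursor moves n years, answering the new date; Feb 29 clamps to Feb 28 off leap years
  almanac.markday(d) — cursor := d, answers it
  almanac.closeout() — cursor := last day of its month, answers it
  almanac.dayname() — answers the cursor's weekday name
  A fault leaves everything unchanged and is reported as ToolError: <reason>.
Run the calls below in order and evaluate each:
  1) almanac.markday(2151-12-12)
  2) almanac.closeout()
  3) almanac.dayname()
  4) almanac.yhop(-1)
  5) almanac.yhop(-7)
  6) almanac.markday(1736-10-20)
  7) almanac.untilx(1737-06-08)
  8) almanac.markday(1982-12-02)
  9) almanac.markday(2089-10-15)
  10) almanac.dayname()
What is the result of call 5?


;; almanac.markday(d='2151-12-12') : 2151-12-12
;; almanac.closeout() : 2151-12-31
;; almanac.dayname() : Friday
;; almanac.yhop(n='-1') : 2150-12-31
;; almanac.yhop(n='-7') : 2143-12-31
;; almanac.markday(d='1736-10-20') : 1736-10-20
;; almanac.untilx(d='1737-06-08') : 231
;; almanac.markday(d='1982-12-02') : 1982-12-02
;; almanac.markday(d='2089-10-15') : 2089-10-15
;; almanac.dayname() : Saturday

Answer: 2143-12-31


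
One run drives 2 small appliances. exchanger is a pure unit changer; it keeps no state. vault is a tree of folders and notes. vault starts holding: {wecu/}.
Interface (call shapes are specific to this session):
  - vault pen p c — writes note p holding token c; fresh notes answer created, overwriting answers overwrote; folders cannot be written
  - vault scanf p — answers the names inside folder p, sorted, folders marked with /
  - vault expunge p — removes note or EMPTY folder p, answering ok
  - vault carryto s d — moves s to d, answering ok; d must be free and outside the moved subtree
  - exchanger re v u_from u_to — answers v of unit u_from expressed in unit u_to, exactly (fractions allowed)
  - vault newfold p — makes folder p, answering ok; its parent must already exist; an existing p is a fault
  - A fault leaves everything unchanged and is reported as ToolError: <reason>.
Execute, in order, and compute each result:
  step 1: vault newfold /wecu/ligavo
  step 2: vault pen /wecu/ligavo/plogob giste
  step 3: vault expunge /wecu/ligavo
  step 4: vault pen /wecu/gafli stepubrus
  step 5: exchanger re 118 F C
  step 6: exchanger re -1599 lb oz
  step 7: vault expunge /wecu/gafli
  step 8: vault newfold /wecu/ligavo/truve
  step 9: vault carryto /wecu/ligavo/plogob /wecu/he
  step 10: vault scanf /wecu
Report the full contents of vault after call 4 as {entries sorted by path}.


> vault newfold p: /wecu/ligavo
= ok
> vault pen p: /wecu/ligavo/plogob c: giste
= created
> vault expunge p: /wecu/ligavo
= ToolError: not empty
> vault pen p: /wecu/gafli c: stepubrus
= created
> exchanger re v: 118 u_from: F u_to: C
= 430/9
> exchanger re v: -1599 u_from: lb u_to: oz
= -25584
> vault expunge p: /wecu/gafli
= ok
> vault newfold p: /wecu/ligavo/truve
= ok
> vault carryto s: /wecu/ligavo/plogob d: /wecu/he
= ok
> vault scanf p: /wecu
= [he, ligavo/]

Answer: {wecu/, wecu/gafli=stepubrus, wecu/ligavo/, wecu/ligavo/plogob=giste}


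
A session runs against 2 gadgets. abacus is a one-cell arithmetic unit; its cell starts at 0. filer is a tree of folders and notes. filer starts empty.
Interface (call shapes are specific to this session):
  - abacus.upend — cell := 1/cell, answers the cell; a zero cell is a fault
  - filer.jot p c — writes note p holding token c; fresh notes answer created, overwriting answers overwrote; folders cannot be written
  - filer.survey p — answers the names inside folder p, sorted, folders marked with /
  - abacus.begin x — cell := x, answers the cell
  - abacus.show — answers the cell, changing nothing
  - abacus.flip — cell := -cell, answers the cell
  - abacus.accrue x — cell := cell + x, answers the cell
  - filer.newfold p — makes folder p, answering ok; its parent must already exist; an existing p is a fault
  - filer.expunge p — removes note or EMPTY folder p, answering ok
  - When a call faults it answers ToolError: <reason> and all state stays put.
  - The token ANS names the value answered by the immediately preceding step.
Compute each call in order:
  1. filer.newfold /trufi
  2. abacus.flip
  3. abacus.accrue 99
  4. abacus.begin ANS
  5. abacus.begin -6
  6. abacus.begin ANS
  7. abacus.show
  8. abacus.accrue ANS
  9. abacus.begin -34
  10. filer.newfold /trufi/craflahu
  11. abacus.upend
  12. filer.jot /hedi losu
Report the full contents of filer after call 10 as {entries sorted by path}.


$ filer.newfold p→/trufi
:: ok
$ abacus.flip
:: 0
$ abacus.accrue x→99
:: 99
$ abacus.begin x→ANS
:: 99
$ abacus.begin x→-6
:: -6
$ abacus.begin x→ANS
:: -6
$ abacus.show
:: -6
$ abacus.accrue x→ANS
:: -12
$ abacus.begin x→-34
:: -34
$ filer.newfold p→/trufi/craflahu
:: ok
$ abacus.upend
:: -1/34
$ filer.jot p→/hedi c→losu
:: created

Answer: {trufi/, trufi/craflahu/}


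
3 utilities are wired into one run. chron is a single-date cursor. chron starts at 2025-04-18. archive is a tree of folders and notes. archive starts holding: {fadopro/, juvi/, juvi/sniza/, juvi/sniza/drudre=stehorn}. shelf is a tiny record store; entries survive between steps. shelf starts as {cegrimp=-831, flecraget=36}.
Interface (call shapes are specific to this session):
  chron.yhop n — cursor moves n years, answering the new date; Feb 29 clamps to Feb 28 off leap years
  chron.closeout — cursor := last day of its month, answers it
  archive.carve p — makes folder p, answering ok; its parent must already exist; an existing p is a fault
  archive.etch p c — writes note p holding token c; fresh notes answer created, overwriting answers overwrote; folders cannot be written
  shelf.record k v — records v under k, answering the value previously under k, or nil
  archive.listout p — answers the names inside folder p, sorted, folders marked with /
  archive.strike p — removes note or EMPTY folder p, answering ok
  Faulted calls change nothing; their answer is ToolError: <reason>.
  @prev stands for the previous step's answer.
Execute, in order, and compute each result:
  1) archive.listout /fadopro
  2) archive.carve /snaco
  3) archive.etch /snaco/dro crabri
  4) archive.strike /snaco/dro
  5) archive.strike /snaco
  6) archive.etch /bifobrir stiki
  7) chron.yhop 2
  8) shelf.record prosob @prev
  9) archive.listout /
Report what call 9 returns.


% archive.listout p=/fadopro
= []
% archive.carve p=/snaco
= ok
% archive.etch p=/snaco/dro c=crabri
= created
% archive.strike p=/snaco/dro
= ok
% archive.strike p=/snaco
= ok
% archive.etch p=/bifobrir c=stiki
= created
% chron.yhop n=2
= 2027-04-18
% shelf.record k=prosob v=@prev
= nil
% archive.listout p=/
= [bifobrir, fadopro/, juvi/]

Answer: [bifobrir, fadopro/, juvi/]


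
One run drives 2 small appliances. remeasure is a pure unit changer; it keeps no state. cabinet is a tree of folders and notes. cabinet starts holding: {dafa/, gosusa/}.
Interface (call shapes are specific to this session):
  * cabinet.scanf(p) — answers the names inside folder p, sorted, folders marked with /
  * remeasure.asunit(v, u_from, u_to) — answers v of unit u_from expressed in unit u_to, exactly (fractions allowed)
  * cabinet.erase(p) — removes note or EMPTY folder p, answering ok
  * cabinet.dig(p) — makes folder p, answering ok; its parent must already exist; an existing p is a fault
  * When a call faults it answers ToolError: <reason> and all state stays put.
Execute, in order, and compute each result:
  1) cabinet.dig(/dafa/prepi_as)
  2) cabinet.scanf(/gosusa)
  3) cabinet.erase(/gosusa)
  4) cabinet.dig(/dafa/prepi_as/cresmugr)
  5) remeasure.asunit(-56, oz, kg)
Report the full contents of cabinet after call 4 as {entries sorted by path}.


-> cabinet.dig(p=/dafa/prepi_as)
<- ok
-> cabinet.scanf(p=/gosusa)
<- []
-> cabinet.erase(p=/gosusa)
<- ok
-> cabinet.dig(p=/dafa/prepi_as/cresmugr)
<- ok
-> remeasure.asunit(v=-56, u_from=oz, u_to=kg)
<- -317514659/200000000

Answer: {dafa/, dafa/prepi_as/, dafa/prepi_as/cresmugr/}


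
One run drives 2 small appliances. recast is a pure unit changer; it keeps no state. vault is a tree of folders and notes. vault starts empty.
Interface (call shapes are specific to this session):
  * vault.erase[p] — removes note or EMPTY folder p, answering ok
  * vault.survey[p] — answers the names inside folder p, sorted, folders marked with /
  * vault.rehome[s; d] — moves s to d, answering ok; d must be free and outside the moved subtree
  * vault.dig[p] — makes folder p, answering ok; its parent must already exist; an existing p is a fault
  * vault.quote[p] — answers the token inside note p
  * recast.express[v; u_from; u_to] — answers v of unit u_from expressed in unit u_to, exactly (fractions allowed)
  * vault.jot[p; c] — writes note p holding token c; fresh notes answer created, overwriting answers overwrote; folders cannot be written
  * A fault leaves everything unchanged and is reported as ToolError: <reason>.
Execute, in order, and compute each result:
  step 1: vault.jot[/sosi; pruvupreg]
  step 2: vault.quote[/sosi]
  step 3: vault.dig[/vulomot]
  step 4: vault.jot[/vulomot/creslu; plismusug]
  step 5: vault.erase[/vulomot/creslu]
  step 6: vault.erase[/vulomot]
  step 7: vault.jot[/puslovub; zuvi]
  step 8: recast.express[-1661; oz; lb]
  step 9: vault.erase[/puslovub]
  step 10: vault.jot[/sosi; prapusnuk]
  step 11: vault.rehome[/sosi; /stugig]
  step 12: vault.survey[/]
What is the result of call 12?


Answer: [stugig]

Derivation:
Then vault.jot with p='/sosi', c='pruvupreg': created.
Now I run vault.quote with p='/sosi', — result: pruvupreg.
I call vault.dig with p='/vulomot', yielding ok.
Then vault.jot with p='/vulomot/creslu', c='plismusug': created.
I try vault.erase with p='/vulomot/creslu', → ok.
I call vault.erase with p='/vulomot', yielding ok.
I call vault.jot with p='/puslovub', c='zuvi', and observe created.
Invoking recast.express with v='-1661', u_from='oz', u_to='lb', and see -1661/16.
Then vault.erase with p='/puslovub', yielding ok.
Calling vault.jot with p='/sosi', c='prapusnuk', — result: overwrote.
I run vault.rehome with s='/sosi', d='/stugig', yielding ok.
I invoke vault.survey with p='/', yielding [stugig].


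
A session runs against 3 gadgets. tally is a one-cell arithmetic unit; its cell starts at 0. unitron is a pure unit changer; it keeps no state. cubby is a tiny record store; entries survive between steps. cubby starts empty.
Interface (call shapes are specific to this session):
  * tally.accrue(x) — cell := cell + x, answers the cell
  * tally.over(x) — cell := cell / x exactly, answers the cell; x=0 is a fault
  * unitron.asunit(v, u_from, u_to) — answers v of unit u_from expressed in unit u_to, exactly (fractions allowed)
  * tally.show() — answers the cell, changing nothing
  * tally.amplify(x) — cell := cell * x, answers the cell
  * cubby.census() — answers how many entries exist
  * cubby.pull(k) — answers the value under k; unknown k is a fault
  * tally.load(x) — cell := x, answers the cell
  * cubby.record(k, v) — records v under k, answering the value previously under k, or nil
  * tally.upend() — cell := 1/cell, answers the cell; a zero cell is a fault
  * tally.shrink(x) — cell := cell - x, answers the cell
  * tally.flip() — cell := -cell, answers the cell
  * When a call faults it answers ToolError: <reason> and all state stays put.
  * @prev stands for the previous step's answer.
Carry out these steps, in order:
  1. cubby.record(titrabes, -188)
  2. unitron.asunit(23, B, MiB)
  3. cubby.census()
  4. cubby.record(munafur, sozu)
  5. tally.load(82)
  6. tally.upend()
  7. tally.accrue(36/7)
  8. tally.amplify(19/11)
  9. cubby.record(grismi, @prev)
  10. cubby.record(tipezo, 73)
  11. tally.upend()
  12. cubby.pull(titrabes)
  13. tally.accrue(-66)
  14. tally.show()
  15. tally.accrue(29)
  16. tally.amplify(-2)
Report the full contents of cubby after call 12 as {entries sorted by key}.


Answer: {grismi=5111/574, munafur=sozu, tipezo=73, titrabes=-188}

Derivation:
==> cubby.record(titrabes, -188)
<== nil
==> unitron.asunit(23, B, MiB)
<== 23/1048576
==> cubby.census()
<== 1
==> cubby.record(munafur, sozu)
<== nil
==> tally.load(82)
<== 82
==> tally.upend()
<== 1/82
==> tally.accrue(36/7)
<== 2959/574
==> tally.amplify(19/11)
<== 5111/574
==> cubby.record(grismi, @prev)
<== nil
==> cubby.record(tipezo, 73)
<== nil
==> tally.upend()
<== 574/5111
==> cubby.pull(titrabes)
<== -188
==> tally.accrue(-66)
<== -336752/5111
==> tally.show()
<== -336752/5111
==> tally.accrue(29)
<== -188533/5111
==> tally.amplify(-2)
<== 377066/5111


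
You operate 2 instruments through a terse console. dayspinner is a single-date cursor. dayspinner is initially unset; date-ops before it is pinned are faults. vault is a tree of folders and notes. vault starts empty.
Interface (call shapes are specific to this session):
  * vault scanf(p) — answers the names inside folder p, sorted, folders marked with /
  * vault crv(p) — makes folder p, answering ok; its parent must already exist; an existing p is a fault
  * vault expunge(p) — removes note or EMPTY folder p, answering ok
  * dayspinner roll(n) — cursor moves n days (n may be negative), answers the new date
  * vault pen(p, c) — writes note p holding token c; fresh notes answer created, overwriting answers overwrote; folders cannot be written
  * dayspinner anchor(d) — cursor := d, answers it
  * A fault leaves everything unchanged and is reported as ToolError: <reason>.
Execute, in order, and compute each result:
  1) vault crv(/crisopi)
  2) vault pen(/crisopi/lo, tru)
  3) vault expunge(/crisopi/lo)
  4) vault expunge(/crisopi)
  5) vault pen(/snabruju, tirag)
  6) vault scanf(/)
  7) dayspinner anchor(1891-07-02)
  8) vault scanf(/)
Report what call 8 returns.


Answer: [snabruju]

Derivation:
Act: vault crv[p='/crisopi']
Obs: ok
Act: vault pen[p='/crisopi/lo'; c='tru']
Obs: created
Act: vault expunge[p='/crisopi/lo']
Obs: ok
Act: vault expunge[p='/crisopi']
Obs: ok
Act: vault pen[p='/snabruju'; c='tirag']
Obs: created
Act: vault scanf[p='/']
Obs: [snabruju]
Act: dayspinner anchor[d='1891-07-02']
Obs: 1891-07-02
Act: vault scanf[p='/']
Obs: [snabruju]


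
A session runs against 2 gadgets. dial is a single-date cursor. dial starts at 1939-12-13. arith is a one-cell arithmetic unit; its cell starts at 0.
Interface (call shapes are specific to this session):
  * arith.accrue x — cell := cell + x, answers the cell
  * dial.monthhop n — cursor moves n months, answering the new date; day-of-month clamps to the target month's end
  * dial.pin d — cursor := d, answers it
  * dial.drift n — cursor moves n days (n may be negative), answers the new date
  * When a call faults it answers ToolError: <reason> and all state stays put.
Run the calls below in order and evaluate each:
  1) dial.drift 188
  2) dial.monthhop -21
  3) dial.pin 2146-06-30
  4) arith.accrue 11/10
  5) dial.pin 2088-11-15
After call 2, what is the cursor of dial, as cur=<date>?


>>> dial.drift n→188
  1940-06-18
>>> dial.monthhop n→-21
  1938-09-18
>>> dial.pin d→2146-06-30
  2146-06-30
>>> arith.accrue x→11/10
  11/10
>>> dial.pin d→2088-11-15
  2088-11-15

Answer: cur=1938-09-18


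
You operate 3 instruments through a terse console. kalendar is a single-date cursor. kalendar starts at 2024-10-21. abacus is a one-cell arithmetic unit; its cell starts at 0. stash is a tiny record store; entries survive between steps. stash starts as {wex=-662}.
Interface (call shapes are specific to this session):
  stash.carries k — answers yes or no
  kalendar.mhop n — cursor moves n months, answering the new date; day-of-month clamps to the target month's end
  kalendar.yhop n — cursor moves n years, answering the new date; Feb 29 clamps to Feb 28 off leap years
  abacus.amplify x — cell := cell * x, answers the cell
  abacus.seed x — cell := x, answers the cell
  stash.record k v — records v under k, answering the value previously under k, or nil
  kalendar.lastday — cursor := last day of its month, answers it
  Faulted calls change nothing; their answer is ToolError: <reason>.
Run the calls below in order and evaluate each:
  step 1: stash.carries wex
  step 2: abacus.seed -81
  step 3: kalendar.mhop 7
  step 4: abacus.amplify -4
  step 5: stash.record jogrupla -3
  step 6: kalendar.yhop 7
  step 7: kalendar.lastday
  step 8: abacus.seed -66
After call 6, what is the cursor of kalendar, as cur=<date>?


Next I call stash.carries on k→wex, and see yes.
Then abacus.seed on x→-81, and observe -81.
Next I call kalendar.mhop on n→7, — result: 2025-05-21.
Calling abacus.amplify on x→-4: 324.
Invoking stash.record on k→jogrupla, v→-3, — result: nil.
Next I call kalendar.yhop on n→7: 2032-05-21.
Calling kalendar.lastday, and observe 2032-05-31.
I run abacus.seed on x→-66, giving -66.

Answer: cur=2032-05-21


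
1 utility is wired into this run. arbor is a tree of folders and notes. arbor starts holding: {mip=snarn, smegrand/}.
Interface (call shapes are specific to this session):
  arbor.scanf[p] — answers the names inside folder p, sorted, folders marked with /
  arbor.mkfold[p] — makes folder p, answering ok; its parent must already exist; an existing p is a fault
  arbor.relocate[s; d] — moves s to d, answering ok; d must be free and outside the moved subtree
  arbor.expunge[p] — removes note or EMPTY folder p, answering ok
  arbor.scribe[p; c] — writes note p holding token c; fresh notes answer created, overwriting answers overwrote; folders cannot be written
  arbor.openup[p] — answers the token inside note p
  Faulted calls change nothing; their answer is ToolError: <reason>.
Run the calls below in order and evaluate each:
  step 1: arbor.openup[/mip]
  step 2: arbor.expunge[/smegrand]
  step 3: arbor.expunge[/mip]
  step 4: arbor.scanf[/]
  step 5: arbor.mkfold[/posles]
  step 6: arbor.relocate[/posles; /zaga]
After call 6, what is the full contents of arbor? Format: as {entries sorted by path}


==> openup(p: /mip)
<== snarn
==> expunge(p: /smegrand)
<== ok
==> expunge(p: /mip)
<== ok
==> scanf(p: /)
<== []
==> mkfold(p: /posles)
<== ok
==> relocate(s: /posles, d: /zaga)
<== ok

Answer: {zaga/}


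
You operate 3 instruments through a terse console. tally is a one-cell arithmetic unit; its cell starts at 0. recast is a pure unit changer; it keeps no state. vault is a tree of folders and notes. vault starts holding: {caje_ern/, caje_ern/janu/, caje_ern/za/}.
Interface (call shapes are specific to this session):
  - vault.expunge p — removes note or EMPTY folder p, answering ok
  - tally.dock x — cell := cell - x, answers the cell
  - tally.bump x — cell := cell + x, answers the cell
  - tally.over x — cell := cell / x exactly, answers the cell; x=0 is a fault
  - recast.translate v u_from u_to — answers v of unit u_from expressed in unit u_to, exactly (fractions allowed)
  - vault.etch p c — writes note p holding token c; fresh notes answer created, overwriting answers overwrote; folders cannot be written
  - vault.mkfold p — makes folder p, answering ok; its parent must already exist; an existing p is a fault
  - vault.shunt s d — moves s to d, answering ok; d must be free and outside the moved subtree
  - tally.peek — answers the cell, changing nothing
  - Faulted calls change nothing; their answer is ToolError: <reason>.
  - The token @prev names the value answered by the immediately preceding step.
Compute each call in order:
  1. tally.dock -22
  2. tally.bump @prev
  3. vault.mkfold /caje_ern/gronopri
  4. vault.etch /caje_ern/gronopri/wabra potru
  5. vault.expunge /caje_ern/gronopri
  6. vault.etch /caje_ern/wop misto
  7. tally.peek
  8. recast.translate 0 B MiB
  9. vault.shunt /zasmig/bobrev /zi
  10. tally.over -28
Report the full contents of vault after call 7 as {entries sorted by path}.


-> tally.dock(x→-22)
<- 22
-> tally.bump(x→@prev)
<- 44
-> vault.mkfold(p→/caje_ern/gronopri)
<- ok
-> vault.etch(p→/caje_ern/gronopri/wabra, c→potru)
<- created
-> vault.expunge(p→/caje_ern/gronopri)
<- ToolError: not empty
-> vault.etch(p→/caje_ern/wop, c→misto)
<- created
-> tally.peek()
<- 44
-> recast.translate(v→0, u_from→B, u_to→MiB)
<- 0
-> vault.shunt(s→/zasmig/bobrev, d→/zi)
<- ToolError: not found
-> tally.over(x→-28)
<- -11/7

Answer: {caje_ern/, caje_ern/gronopri/, caje_ern/gronopri/wabra=potru, caje_ern/janu/, caje_ern/wop=misto, caje_ern/za/}


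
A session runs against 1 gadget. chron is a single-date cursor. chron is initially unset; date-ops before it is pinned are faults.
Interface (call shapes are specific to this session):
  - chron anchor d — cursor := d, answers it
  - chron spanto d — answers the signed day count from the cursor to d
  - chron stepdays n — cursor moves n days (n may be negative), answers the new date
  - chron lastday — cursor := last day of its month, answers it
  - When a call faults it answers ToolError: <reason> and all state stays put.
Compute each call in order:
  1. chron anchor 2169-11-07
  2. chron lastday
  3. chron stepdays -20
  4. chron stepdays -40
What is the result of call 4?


Answer: 2169-10-01

Derivation:
I invoke chron anchor(d→2169-11-07), and observe 2169-11-07.
Invoking chron lastday(), which returns 2169-11-30.
Then chron stepdays(n→-20), and observe 2169-11-10.
Then chron stepdays(n→-40), giving 2169-10-01.


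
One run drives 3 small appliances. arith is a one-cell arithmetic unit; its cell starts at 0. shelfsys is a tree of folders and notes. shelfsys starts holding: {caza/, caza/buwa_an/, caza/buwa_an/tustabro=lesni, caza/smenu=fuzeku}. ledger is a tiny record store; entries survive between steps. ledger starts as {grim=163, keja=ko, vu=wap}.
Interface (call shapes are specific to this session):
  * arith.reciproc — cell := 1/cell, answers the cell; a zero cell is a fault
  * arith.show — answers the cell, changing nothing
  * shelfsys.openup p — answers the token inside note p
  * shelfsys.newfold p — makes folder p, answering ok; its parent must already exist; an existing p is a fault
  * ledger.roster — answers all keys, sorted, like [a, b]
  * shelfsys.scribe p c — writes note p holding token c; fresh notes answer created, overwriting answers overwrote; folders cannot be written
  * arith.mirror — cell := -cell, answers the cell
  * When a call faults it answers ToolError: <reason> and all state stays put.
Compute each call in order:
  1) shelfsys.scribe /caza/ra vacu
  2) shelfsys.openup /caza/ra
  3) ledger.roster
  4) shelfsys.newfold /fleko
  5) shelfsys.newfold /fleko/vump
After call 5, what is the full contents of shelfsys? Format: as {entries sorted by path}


Answer: {caza/, caza/buwa_an/, caza/buwa_an/tustabro=lesni, caza/ra=vacu, caza/smenu=fuzeku, fleko/, fleko/vump/}

Derivation:
% 1. shelfsys.scribe(p=/caza/ra, c=vacu) == created
% 2. shelfsys.openup(p=/caza/ra) == vacu
% 3. ledger.roster() == [grim, keja, vu]
% 4. shelfsys.newfold(p=/fleko) == ok
% 5. shelfsys.newfold(p=/fleko/vump) == ok


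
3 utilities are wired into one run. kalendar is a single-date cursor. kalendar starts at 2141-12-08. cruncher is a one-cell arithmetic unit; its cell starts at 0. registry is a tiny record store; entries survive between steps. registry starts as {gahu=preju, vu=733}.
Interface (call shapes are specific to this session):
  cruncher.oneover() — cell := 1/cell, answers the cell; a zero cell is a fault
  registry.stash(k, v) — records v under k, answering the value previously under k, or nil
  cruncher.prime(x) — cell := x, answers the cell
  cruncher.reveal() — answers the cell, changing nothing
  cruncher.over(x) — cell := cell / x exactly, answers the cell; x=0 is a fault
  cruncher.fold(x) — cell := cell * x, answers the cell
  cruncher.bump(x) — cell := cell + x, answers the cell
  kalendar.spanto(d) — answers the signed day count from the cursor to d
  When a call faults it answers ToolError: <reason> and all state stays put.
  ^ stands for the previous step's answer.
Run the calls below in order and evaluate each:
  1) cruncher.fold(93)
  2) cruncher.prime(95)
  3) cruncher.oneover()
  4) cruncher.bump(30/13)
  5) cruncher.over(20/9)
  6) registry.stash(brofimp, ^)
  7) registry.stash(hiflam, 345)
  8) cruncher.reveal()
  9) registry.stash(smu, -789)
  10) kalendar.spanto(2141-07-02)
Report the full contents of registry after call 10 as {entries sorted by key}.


Answer: {brofimp=25767/24700, gahu=preju, hiflam=345, smu=-789, vu=733}

Derivation:
;; cruncher.fold(x: 93) : 0
;; cruncher.prime(x: 95) : 95
;; cruncher.oneover() : 1/95
;; cruncher.bump(x: 30/13) : 2863/1235
;; cruncher.over(x: 20/9) : 25767/24700
;; registry.stash(k: brofimp, v: ^) : nil
;; registry.stash(k: hiflam, v: 345) : nil
;; cruncher.reveal() : 25767/24700
;; registry.stash(k: smu, v: -789) : nil
;; kalendar.spanto(d: 2141-07-02) : -159


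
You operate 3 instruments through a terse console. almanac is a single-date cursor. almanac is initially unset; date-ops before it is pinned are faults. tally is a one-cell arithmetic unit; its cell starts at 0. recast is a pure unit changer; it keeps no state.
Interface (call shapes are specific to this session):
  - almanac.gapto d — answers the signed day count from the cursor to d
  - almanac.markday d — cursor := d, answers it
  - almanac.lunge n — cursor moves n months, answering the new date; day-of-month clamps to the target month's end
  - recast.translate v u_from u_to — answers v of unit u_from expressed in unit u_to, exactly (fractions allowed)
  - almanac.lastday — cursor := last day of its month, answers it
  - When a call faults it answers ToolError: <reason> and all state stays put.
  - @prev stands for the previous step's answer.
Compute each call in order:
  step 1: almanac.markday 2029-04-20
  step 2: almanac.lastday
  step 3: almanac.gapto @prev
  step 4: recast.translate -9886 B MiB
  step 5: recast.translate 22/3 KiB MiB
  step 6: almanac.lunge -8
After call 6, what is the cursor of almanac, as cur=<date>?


Answer: cur=2028-08-30

Derivation:
-- almanac.markday(2029-04-20) == 2029-04-20
-- almanac.lastday() == 2029-04-30
-- almanac.gapto(@prev) == 0
-- recast.translate(-9886, B, MiB) == -4943/524288
-- recast.translate(22/3, KiB, MiB) == 11/1536
-- almanac.lunge(-8) == 2028-08-30


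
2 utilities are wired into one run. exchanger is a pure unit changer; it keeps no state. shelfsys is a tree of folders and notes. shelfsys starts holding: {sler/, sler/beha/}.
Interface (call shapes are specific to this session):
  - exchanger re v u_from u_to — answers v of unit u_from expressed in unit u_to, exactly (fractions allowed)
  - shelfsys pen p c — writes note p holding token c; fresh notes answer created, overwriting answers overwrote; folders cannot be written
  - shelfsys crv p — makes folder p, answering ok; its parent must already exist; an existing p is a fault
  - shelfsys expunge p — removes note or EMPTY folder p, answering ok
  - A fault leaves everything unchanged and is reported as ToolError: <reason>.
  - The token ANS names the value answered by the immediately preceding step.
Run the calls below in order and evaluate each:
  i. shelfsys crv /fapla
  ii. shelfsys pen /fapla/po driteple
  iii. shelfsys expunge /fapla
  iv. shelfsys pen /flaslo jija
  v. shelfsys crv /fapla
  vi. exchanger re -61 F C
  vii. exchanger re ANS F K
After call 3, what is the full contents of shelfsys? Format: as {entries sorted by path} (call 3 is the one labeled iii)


Answer: {fapla/, fapla/po=driteple, sler/, sler/beha/}

Derivation:
>> shelfsys crv(p: /fapla)
<< ok
>> shelfsys pen(p: /fapla/po, c: driteple)
<< created
>> shelfsys expunge(p: /fapla)
<< ToolError: not empty
>> shelfsys pen(p: /flaslo, c: jija)
<< created
>> shelfsys crv(p: /fapla)
<< ToolError: exists
>> exchanger re(v: -61, u_from: F, u_to: C)
<< -155/3
>> exchanger re(v: ANS, u_from: F, u_to: K)
<< 122401/540


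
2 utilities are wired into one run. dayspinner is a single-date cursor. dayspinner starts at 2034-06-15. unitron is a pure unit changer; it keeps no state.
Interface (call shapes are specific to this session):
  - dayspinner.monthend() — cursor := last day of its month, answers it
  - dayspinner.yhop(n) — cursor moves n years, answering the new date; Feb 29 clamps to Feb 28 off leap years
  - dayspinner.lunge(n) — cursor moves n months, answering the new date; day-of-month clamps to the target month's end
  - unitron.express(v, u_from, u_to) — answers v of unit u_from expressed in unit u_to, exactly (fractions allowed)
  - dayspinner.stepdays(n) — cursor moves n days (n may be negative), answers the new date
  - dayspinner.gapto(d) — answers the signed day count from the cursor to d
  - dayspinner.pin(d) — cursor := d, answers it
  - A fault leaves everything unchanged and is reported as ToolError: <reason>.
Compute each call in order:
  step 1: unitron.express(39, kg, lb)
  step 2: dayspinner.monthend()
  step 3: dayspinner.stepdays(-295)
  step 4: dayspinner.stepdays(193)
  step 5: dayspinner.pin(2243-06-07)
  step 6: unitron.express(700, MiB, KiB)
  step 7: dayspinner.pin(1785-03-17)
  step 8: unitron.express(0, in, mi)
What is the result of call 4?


> unitron.express v→39 u_from→kg u_to→lb
[out] 3900000000/45359237
> dayspinner.monthend
[out] 2034-06-30
> dayspinner.stepdays n→-295
[out] 2033-09-08
> dayspinner.stepdays n→193
[out] 2034-03-20
> dayspinner.pin d→2243-06-07
[out] 2243-06-07
> unitron.express v→700 u_from→MiB u_to→KiB
[out] 716800
> dayspinner.pin d→1785-03-17
[out] 1785-03-17
> unitron.express v→0 u_from→in u_to→mi
[out] 0

Answer: 2034-03-20


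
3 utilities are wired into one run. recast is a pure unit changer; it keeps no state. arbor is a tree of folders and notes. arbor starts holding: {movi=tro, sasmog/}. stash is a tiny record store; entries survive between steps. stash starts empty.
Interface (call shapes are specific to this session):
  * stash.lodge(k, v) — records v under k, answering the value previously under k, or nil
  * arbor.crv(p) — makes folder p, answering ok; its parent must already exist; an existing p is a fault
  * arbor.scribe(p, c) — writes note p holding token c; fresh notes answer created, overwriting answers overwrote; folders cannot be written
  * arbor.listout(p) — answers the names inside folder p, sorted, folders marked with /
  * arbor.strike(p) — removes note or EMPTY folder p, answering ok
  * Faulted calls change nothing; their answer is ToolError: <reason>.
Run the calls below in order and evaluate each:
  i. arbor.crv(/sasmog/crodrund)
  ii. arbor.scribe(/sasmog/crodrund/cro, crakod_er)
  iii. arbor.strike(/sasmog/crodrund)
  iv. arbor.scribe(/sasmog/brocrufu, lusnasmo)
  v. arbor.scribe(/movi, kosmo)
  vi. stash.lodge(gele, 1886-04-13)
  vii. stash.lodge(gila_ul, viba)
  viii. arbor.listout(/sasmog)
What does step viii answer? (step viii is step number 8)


-- crv(/sasmog/crodrund) : ok
-- scribe(/sasmog/crodrund/cro, crakod_er) : created
-- strike(/sasmog/crodrund) : ToolError: not empty
-- scribe(/sasmog/brocrufu, lusnasmo) : created
-- scribe(/movi, kosmo) : overwrote
-- lodge(gele, 1886-04-13) : nil
-- lodge(gila_ul, viba) : nil
-- listout(/sasmog) : [brocrufu, crodrund/]

Answer: [brocrufu, crodrund/]
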